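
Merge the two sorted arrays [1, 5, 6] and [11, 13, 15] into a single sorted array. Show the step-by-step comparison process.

Merging process:

Compare 1 vs 11: take 1 from left. Merged: [1]
Compare 5 vs 11: take 5 from left. Merged: [1, 5]
Compare 6 vs 11: take 6 from left. Merged: [1, 5, 6]
Append remaining from right: [11, 13, 15]. Merged: [1, 5, 6, 11, 13, 15]

Final merged array: [1, 5, 6, 11, 13, 15]
Total comparisons: 3

The merged array is [1, 5, 6, 11, 13, 15], requiring 3 comparisons. The merge step runs in O(n) time where n is the total number of elements.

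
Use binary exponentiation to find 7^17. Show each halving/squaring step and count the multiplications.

Computing 7^17 by squaring (build up from 7^1; each line after the first costs one multiplication):

7^1 = 7
7^2 = (7^1)^2 = 7^2 = 49
7^4 = (7^2)^2 = 49^2 = 2401
7^8 = (7^4)^2 = 2401^2 = 5764801
7^16 = (7^8)^2 = 5764801^2 = 33232930569601
7^17 = 7 * 7^16 = 7 * 33232930569601 = 232630513987207

Result: 232630513987207
Multiplications needed: 5 (5 lines after 7^1)

7^17 = 232630513987207. Using exponentiation by squaring, this requires 5 multiplications. The key idea: if the exponent is even, square the half-power; if odd, multiply by the base once.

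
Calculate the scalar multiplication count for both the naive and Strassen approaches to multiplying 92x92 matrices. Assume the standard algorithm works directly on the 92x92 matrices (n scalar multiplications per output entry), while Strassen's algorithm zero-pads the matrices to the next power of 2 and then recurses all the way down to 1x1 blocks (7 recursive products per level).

Matrix multiplication for 92x92 matrices:

Strassen's algorithm requires power-of-2 dimensions. Pad 92x92 to 128x128 (next power of 2).

Standard algorithm: 92^3 = 778688 multiplications
Strassen's algorithm: 7^(log2(128)) = 7^7 = 823543 multiplications
Difference: 778688 - 823543 = -44855 (Strassen uses MORE here due to padding overhead — for small or just-over-power-of-2 n, padding can outweigh the per-level savings)

Standard: 778688 multiplications (92^3). Strassen: 823543 multiplications (7^7, after padding to 128x128). Strassen reduces 8 recursive multiplications to 7 at each level.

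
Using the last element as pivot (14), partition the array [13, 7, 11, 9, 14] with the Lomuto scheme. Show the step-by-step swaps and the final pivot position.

Lomuto partition with pivot = 14:

Initial array: [13, 7, 11, 9, 14]

arr[0]=13 <= 14: swap with position 0, array becomes [13, 7, 11, 9, 14]
arr[1]=7 <= 14: swap with position 1, array becomes [13, 7, 11, 9, 14]
arr[2]=11 <= 14: swap with position 2, array becomes [13, 7, 11, 9, 14]
arr[3]=9 <= 14: swap with position 3, array becomes [13, 7, 11, 9, 14]

Place pivot at position 4: [13, 7, 11, 9, 14]
Pivot position: 4

After partitioning with pivot 14, the array becomes [13, 7, 11, 9, 14]. The pivot is placed at index 4. All elements to the left of the pivot are <= 14, and all elements to the right are > 14.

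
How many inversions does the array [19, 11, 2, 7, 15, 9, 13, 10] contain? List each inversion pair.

Finding inversions in [19, 11, 2, 7, 15, 9, 13, 10]:

(0, 1): arr[0]=19 > arr[1]=11
(0, 2): arr[0]=19 > arr[2]=2
(0, 3): arr[0]=19 > arr[3]=7
(0, 4): arr[0]=19 > arr[4]=15
(0, 5): arr[0]=19 > arr[5]=9
(0, 6): arr[0]=19 > arr[6]=13
(0, 7): arr[0]=19 > arr[7]=10
(1, 2): arr[1]=11 > arr[2]=2
(1, 3): arr[1]=11 > arr[3]=7
(1, 5): arr[1]=11 > arr[5]=9
(1, 7): arr[1]=11 > arr[7]=10
(4, 5): arr[4]=15 > arr[5]=9
(4, 6): arr[4]=15 > arr[6]=13
(4, 7): arr[4]=15 > arr[7]=10
(6, 7): arr[6]=13 > arr[7]=10

Total inversions: 15

The array has 15 inversion(s): (0,1), (0,2), (0,3), (0,4), (0,5), (0,6), (0,7), (1,2), (1,3), (1,5), (1,7), (4,5), (4,6), (4,7), (6,7). Each pair (i,j) satisfies i < j and arr[i] > arr[j].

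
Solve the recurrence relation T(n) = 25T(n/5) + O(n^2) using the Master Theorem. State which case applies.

Master Theorem for T(n) = 25T(n/5) + O(n^2):

a = 25, b = 5, c = 2
log_b(a) = log_5(25) = 2.0000

Case 2: c = 2 = log_5(25) = 2.0000
T(n) = O(n^2 log n) = O(n^2 log n)

For T(n) = 25T(n/5) + O(n^2): log_5(25) = 2.0000. This is Case 2 of the Master Theorem (c = log_b(a), equal work at all levels), giving O(n^2 log n).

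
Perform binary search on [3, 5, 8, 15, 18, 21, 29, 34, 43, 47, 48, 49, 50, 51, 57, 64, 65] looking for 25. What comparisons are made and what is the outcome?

Binary search for 25 in [3, 5, 8, 15, 18, 21, 29, 34, 43, 47, 48, 49, 50, 51, 57, 64, 65]:

lo=0, hi=16, mid=8, arr[mid]=43 -> 43 > 25, search left half
lo=0, hi=7, mid=3, arr[mid]=15 -> 15 < 25, search right half
lo=4, hi=7, mid=5, arr[mid]=21 -> 21 < 25, search right half
lo=6, hi=7, mid=6, arr[mid]=29 -> 29 > 25, search left half
lo=6 > hi=5, target 25 not found

Binary search determines that 25 is not in the array after 4 comparisons. The search space was exhausted without finding the target.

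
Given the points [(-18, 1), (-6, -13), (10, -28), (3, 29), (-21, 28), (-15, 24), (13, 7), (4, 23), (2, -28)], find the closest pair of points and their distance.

Computing all pairwise distances among 9 points:

d((-18, 1), (-6, -13)) = 18.4391
d((-18, 1), (10, -28)) = 40.3113
d((-18, 1), (3, 29)) = 35.0
d((-18, 1), (-21, 28)) = 27.1662
d((-18, 1), (-15, 24)) = 23.1948
d((-18, 1), (13, 7)) = 31.5753
d((-18, 1), (4, 23)) = 31.1127
d((-18, 1), (2, -28)) = 35.2278
d((-6, -13), (10, -28)) = 21.9317
d((-6, -13), (3, 29)) = 42.9535
d((-6, -13), (-21, 28)) = 43.6578
d((-6, -13), (-15, 24)) = 38.0789
d((-6, -13), (13, 7)) = 27.5862
d((-6, -13), (4, 23)) = 37.3631
d((-6, -13), (2, -28)) = 17.0
d((10, -28), (3, 29)) = 57.4282
d((10, -28), (-21, 28)) = 64.0078
d((10, -28), (-15, 24)) = 57.6975
d((10, -28), (13, 7)) = 35.1283
d((10, -28), (4, 23)) = 51.3517
d((10, -28), (2, -28)) = 8.0
d((3, 29), (-21, 28)) = 24.0208
d((3, 29), (-15, 24)) = 18.6815
d((3, 29), (13, 7)) = 24.1661
d((3, 29), (4, 23)) = 6.0828 <-- minimum
d((3, 29), (2, -28)) = 57.0088
d((-21, 28), (-15, 24)) = 7.2111
d((-21, 28), (13, 7)) = 39.9625
d((-21, 28), (4, 23)) = 25.4951
d((-21, 28), (2, -28)) = 60.5392
d((-15, 24), (13, 7)) = 32.7567
d((-15, 24), (4, 23)) = 19.0263
d((-15, 24), (2, -28)) = 54.7083
d((13, 7), (4, 23)) = 18.3576
d((13, 7), (2, -28)) = 36.6879
d((4, 23), (2, -28)) = 51.0392

Closest pair: (3, 29) and (4, 23) with distance 6.0828

The closest pair is (3, 29) and (4, 23) with Euclidean distance 6.0828. For 9 points, brute-force pairwise comparison is shown above. For large n, the divide-and-conquer algorithm (sort by x, recurse on halves, check the dividing strip) achieves O(n log n).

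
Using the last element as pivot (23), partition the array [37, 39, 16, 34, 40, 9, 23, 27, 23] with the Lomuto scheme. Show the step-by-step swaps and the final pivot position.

Lomuto partition with pivot = 23:

Initial array: [37, 39, 16, 34, 40, 9, 23, 27, 23]

arr[0]=37 > 23: no swap
arr[1]=39 > 23: no swap
arr[2]=16 <= 23: swap with position 0, array becomes [16, 39, 37, 34, 40, 9, 23, 27, 23]
arr[3]=34 > 23: no swap
arr[4]=40 > 23: no swap
arr[5]=9 <= 23: swap with position 1, array becomes [16, 9, 37, 34, 40, 39, 23, 27, 23]
arr[6]=23 <= 23: swap with position 2, array becomes [16, 9, 23, 34, 40, 39, 37, 27, 23]
arr[7]=27 > 23: no swap

Place pivot at position 3: [16, 9, 23, 23, 40, 39, 37, 27, 34]
Pivot position: 3

After partitioning with pivot 23, the array becomes [16, 9, 23, 23, 40, 39, 37, 27, 34]. The pivot is placed at index 3. All elements to the left of the pivot are <= 23, and all elements to the right are > 23.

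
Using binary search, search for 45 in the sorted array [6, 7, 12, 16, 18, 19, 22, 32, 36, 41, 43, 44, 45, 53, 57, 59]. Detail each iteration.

Binary search for 45 in [6, 7, 12, 16, 18, 19, 22, 32, 36, 41, 43, 44, 45, 53, 57, 59]:

lo=0, hi=15, mid=7, arr[mid]=32 -> 32 < 45, search right half
lo=8, hi=15, mid=11, arr[mid]=44 -> 44 < 45, search right half
lo=12, hi=15, mid=13, arr[mid]=53 -> 53 > 45, search left half
lo=12, hi=12, mid=12, arr[mid]=45 -> Found target at index 12!

Binary search finds 45 at index 12 after 4 comparisons. The search repeatedly halves the search space by comparing with the middle element.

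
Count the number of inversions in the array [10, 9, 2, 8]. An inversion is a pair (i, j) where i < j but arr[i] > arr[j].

Finding inversions in [10, 9, 2, 8]:

(0, 1): arr[0]=10 > arr[1]=9
(0, 2): arr[0]=10 > arr[2]=2
(0, 3): arr[0]=10 > arr[3]=8
(1, 2): arr[1]=9 > arr[2]=2
(1, 3): arr[1]=9 > arr[3]=8

Total inversions: 5

The array has 5 inversion(s): (0,1), (0,2), (0,3), (1,2), (1,3). Each pair (i,j) satisfies i < j and arr[i] > arr[j].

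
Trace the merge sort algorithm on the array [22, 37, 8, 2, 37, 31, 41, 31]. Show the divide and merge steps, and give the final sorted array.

Merge sort trace:

Split: [22, 37, 8, 2, 37, 31, 41, 31] -> [22, 37, 8, 2] and [37, 31, 41, 31]
  Split: [22, 37, 8, 2] -> [22, 37] and [8, 2]
    Split: [22, 37] -> [22] and [37]
    Merge: [22] + [37] -> [22, 37]
    Split: [8, 2] -> [8] and [2]
    Merge: [8] + [2] -> [2, 8]
  Merge: [22, 37] + [2, 8] -> [2, 8, 22, 37]
  Split: [37, 31, 41, 31] -> [37, 31] and [41, 31]
    Split: [37, 31] -> [37] and [31]
    Merge: [37] + [31] -> [31, 37]
    Split: [41, 31] -> [41] and [31]
    Merge: [41] + [31] -> [31, 41]
  Merge: [31, 37] + [31, 41] -> [31, 31, 37, 41]
Merge: [2, 8, 22, 37] + [31, 31, 37, 41] -> [2, 8, 22, 31, 31, 37, 37, 41]

Final sorted array: [2, 8, 22, 31, 31, 37, 37, 41]

The merge sort proceeds by recursively splitting the array and merging sorted halves.
After all merges, the sorted array is [2, 8, 22, 31, 31, 37, 37, 41].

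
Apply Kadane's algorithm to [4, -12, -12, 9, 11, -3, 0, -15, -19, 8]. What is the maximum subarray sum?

Using Kadane's algorithm on [4, -12, -12, 9, 11, -3, 0, -15, -19, 8]:

Scanning through the array:
Position 1 (value -12): max_ending_here = -8, max_so_far = 4
Position 2 (value -12): max_ending_here = -12, max_so_far = 4
Position 3 (value 9): max_ending_here = 9, max_so_far = 9
Position 4 (value 11): max_ending_here = 20, max_so_far = 20
Position 5 (value -3): max_ending_here = 17, max_so_far = 20
Position 6 (value 0): max_ending_here = 17, max_so_far = 20
Position 7 (value -15): max_ending_here = 2, max_so_far = 20
Position 8 (value -19): max_ending_here = -17, max_so_far = 20
Position 9 (value 8): max_ending_here = 8, max_so_far = 20

Maximum subarray: [9, 11]
Maximum sum: 20

The maximum subarray is [9, 11] with sum 20. This subarray runs from index 3 to index 4.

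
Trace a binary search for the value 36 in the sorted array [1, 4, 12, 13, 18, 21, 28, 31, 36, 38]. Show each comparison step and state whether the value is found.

Binary search for 36 in [1, 4, 12, 13, 18, 21, 28, 31, 36, 38]:

lo=0, hi=9, mid=4, arr[mid]=18 -> 18 < 36, search right half
lo=5, hi=9, mid=7, arr[mid]=31 -> 31 < 36, search right half
lo=8, hi=9, mid=8, arr[mid]=36 -> Found target at index 8!

Binary search finds 36 at index 8 after 3 comparisons. The search repeatedly halves the search space by comparing with the middle element.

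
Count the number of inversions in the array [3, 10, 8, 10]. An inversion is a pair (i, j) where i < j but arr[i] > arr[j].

Finding inversions in [3, 10, 8, 10]:

(1, 2): arr[1]=10 > arr[2]=8

Total inversions: 1

The array has 1 inversion(s): (1,2). Each pair (i,j) satisfies i < j and arr[i] > arr[j].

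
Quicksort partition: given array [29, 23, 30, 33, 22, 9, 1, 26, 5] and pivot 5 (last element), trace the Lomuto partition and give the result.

Lomuto partition with pivot = 5:

Initial array: [29, 23, 30, 33, 22, 9, 1, 26, 5]

arr[0]=29 > 5: no swap
arr[1]=23 > 5: no swap
arr[2]=30 > 5: no swap
arr[3]=33 > 5: no swap
arr[4]=22 > 5: no swap
arr[5]=9 > 5: no swap
arr[6]=1 <= 5: swap with position 0, array becomes [1, 23, 30, 33, 22, 9, 29, 26, 5]
arr[7]=26 > 5: no swap

Place pivot at position 1: [1, 5, 30, 33, 22, 9, 29, 26, 23]
Pivot position: 1

After partitioning with pivot 5, the array becomes [1, 5, 30, 33, 22, 9, 29, 26, 23]. The pivot is placed at index 1. All elements to the left of the pivot are <= 5, and all elements to the right are > 5.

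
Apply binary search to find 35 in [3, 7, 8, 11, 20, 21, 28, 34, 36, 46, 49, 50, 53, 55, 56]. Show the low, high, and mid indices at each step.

Binary search for 35 in [3, 7, 8, 11, 20, 21, 28, 34, 36, 46, 49, 50, 53, 55, 56]:

lo=0, hi=14, mid=7, arr[mid]=34 -> 34 < 35, search right half
lo=8, hi=14, mid=11, arr[mid]=50 -> 50 > 35, search left half
lo=8, hi=10, mid=9, arr[mid]=46 -> 46 > 35, search left half
lo=8, hi=8, mid=8, arr[mid]=36 -> 36 > 35, search left half
lo=8 > hi=7, target 35 not found

Binary search determines that 35 is not in the array after 4 comparisons. The search space was exhausted without finding the target.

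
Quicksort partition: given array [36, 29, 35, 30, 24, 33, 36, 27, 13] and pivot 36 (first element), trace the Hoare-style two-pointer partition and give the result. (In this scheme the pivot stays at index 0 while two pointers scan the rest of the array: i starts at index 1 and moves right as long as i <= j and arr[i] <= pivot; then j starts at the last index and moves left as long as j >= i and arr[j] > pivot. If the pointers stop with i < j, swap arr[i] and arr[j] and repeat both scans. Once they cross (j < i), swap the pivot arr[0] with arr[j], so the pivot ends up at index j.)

Hoare-style two-pointer partition with pivot = 36:

Initial array: [36, 29, 35, 30, 24, 33, 36, 27, 13]

Pointers start at i = 1, j = 8.
i ends at 9, j ends at 8: the pointers have crossed (j < i), so scanning stops.

Swap pivot arr[0] with arr[8] to place pivot at position 8: [13, 29, 35, 30, 24, 33, 36, 27, 36]
Pivot position: 8

After partitioning with pivot 36, the array becomes [13, 29, 35, 30, 24, 33, 36, 27, 36]. The pivot is placed at index 8. All elements to the left of the pivot are <= 36, and all elements to the right are > 36.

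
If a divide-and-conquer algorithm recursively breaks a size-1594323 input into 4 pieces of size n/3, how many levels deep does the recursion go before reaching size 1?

For divide and conquer with division factor 3:

Problem sizes at each level:
Level 0: 1594323
Level 1: 531441
Level 2: 177147
Level 3: 59049
Level 4: 19683
Level 5: 6561
Level 6: 2187
Level 7: 729
Level 8: 243
Level 9: 81
Level 10: 27
Level 11: 9
Level 12: 3
Level 13: 1

The root is level 0 and the size-1 base case is level 13 (the tree spans levels 0 through 13, i.e. 14 levels counting the root), so the depth is the number of divisions: log_3(1594323) = 13

The recursion tree depth is log_3(1594323) = 13. At each level, the problem size is divided by 3, so it takes 13 divisions to reduce to a base case of size 1. The algorithm makes 4 recursive calls at each level.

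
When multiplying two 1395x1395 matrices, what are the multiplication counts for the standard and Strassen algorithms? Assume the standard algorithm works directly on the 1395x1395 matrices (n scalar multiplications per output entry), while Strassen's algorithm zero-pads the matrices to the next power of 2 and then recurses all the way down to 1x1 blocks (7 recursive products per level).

Matrix multiplication for 1395x1395 matrices:

Strassen's algorithm requires power-of-2 dimensions. Pad 1395x1395 to 2048x2048 (next power of 2).

Standard algorithm: 1395^3 = 2714704875 multiplications
Strassen's algorithm: 7^(log2(2048)) = 7^11 = 1977326743 multiplications
Savings: 2714704875 - 1977326743 = 737378132 multiplications

Standard: 2714704875 multiplications (1395^3). Strassen: 1977326743 multiplications (7^11, after padding to 2048x2048). Strassen reduces 8 recursive multiplications to 7 at each level.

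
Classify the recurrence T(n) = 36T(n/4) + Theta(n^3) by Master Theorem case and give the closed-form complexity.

Master Theorem for T(n) = 36T(n/4) + O(n^3):

a = 36, b = 4, c = 3
log_b(a) = log_4(36) = 2.5850

Case 3: c = 3 > log_4(36) = 2.5850
T(n) = O(n^3) = O(n^3)

For T(n) = 36T(n/4) + O(n^3): log_4(36) = 2.5850. This is Case 3 of the Master Theorem (c > log_b(a), work dominated by root), giving O(n^3).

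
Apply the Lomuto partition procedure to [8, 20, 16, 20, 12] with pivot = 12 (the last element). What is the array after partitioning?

Lomuto partition with pivot = 12:

Initial array: [8, 20, 16, 20, 12]

arr[0]=8 <= 12: swap with position 0, array becomes [8, 20, 16, 20, 12]
arr[1]=20 > 12: no swap
arr[2]=16 > 12: no swap
arr[3]=20 > 12: no swap

Place pivot at position 1: [8, 12, 16, 20, 20]
Pivot position: 1

After partitioning with pivot 12, the array becomes [8, 12, 16, 20, 20]. The pivot is placed at index 1. All elements to the left of the pivot are <= 12, and all elements to the right are > 12.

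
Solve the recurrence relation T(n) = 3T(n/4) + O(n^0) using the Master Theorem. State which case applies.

Master Theorem for T(n) = 3T(n/4) + O(n^0):

a = 3, b = 4, c = 0
log_b(a) = log_4(3) = 0.7925

Case 1: c = 0 < log_4(3) = 0.7925
T(n) = O(n^(log_4 3))

For T(n) = 3T(n/4) + O(n^0): log_4(3) = 0.7925. This is Case 1 of the Master Theorem (c < log_b(a), work dominated by leaves), giving O(n^(log_4 3)).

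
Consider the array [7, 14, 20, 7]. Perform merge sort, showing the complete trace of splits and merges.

Merge sort trace:

Split: [7, 14, 20, 7] -> [7, 14] and [20, 7]
  Split: [7, 14] -> [7] and [14]
  Merge: [7] + [14] -> [7, 14]
  Split: [20, 7] -> [20] and [7]
  Merge: [20] + [7] -> [7, 20]
Merge: [7, 14] + [7, 20] -> [7, 7, 14, 20]

Final sorted array: [7, 7, 14, 20]

The merge sort proceeds by recursively splitting the array and merging sorted halves.
After all merges, the sorted array is [7, 7, 14, 20].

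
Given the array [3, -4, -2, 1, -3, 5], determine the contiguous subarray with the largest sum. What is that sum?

Using Kadane's algorithm on [3, -4, -2, 1, -3, 5]:

Scanning through the array:
Position 1 (value -4): max_ending_here = -1, max_so_far = 3
Position 2 (value -2): max_ending_here = -2, max_so_far = 3
Position 3 (value 1): max_ending_here = 1, max_so_far = 3
Position 4 (value -3): max_ending_here = -2, max_so_far = 3
Position 5 (value 5): max_ending_here = 5, max_so_far = 5

Maximum subarray: [5]
Maximum sum: 5

The maximum subarray is [5] with sum 5. This subarray runs from index 5 to index 5.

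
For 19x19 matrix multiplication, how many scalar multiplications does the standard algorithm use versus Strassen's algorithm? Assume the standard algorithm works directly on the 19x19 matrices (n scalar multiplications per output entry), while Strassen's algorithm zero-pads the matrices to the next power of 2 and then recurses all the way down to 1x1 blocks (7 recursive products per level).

Matrix multiplication for 19x19 matrices:

Strassen's algorithm requires power-of-2 dimensions. Pad 19x19 to 32x32 (next power of 2).

Standard algorithm: 19^3 = 6859 multiplications
Strassen's algorithm: 7^(log2(32)) = 7^5 = 16807 multiplications
Difference: 6859 - 16807 = -9948 (Strassen uses MORE here due to padding overhead — for small or just-over-power-of-2 n, padding can outweigh the per-level savings)

Standard: 6859 multiplications (19^3). Strassen: 16807 multiplications (7^5, after padding to 32x32). Strassen reduces 8 recursive multiplications to 7 at each level.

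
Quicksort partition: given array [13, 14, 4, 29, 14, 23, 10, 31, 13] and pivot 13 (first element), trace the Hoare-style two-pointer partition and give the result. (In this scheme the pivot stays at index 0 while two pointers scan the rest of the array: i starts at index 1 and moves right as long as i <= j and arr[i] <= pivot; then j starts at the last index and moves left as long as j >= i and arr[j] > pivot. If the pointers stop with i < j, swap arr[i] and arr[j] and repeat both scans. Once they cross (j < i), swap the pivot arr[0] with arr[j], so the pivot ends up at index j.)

Hoare-style two-pointer partition with pivot = 13:

Initial array: [13, 14, 4, 29, 14, 23, 10, 31, 13]

Pointers start at i = 1, j = 8.
i stops at index 1 (arr[1]=14 > 13), j stops at index 8 (arr[8]=13 <= 13): swap arr[1] and arr[8], array becomes [13, 13, 4, 29, 14, 23, 10, 31, 14]
i stops at index 3 (arr[3]=29 > 13), j stops at index 6 (arr[6]=10 <= 13): swap arr[3] and arr[6], array becomes [13, 13, 4, 10, 14, 23, 29, 31, 14]
i ends at 4, j ends at 3: the pointers have crossed (j < i), so scanning stops.

Swap pivot arr[0] with arr[3] to place pivot at position 3: [10, 13, 4, 13, 14, 23, 29, 31, 14]
Pivot position: 3

After partitioning with pivot 13, the array becomes [10, 13, 4, 13, 14, 23, 29, 31, 14]. The pivot is placed at index 3. All elements to the left of the pivot are <= 13, and all elements to the right are > 13.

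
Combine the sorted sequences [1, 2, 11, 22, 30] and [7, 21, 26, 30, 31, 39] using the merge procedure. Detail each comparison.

Merging process:

Compare 1 vs 7: take 1 from left. Merged: [1]
Compare 2 vs 7: take 2 from left. Merged: [1, 2]
Compare 11 vs 7: take 7 from right. Merged: [1, 2, 7]
Compare 11 vs 21: take 11 from left. Merged: [1, 2, 7, 11]
Compare 22 vs 21: take 21 from right. Merged: [1, 2, 7, 11, 21]
Compare 22 vs 26: take 22 from left. Merged: [1, 2, 7, 11, 21, 22]
Compare 30 vs 26: take 26 from right. Merged: [1, 2, 7, 11, 21, 22, 26]
Compare 30 vs 30: take 30 from left. Merged: [1, 2, 7, 11, 21, 22, 26, 30]
Append remaining from right: [30, 31, 39]. Merged: [1, 2, 7, 11, 21, 22, 26, 30, 30, 31, 39]

Final merged array: [1, 2, 7, 11, 21, 22, 26, 30, 30, 31, 39]
Total comparisons: 8

The merged array is [1, 2, 7, 11, 21, 22, 26, 30, 30, 31, 39], requiring 8 comparisons. The merge step runs in O(n) time where n is the total number of elements.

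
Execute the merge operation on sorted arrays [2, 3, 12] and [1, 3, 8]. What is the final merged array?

Merging process:

Compare 2 vs 1: take 1 from right. Merged: [1]
Compare 2 vs 3: take 2 from left. Merged: [1, 2]
Compare 3 vs 3: take 3 from left. Merged: [1, 2, 3]
Compare 12 vs 3: take 3 from right. Merged: [1, 2, 3, 3]
Compare 12 vs 8: take 8 from right. Merged: [1, 2, 3, 3, 8]
Append remaining from left: [12]. Merged: [1, 2, 3, 3, 8, 12]

Final merged array: [1, 2, 3, 3, 8, 12]
Total comparisons: 5

The merged array is [1, 2, 3, 3, 8, 12], requiring 5 comparisons. The merge step runs in O(n) time where n is the total number of elements.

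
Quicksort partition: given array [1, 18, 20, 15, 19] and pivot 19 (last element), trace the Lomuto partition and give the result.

Lomuto partition with pivot = 19:

Initial array: [1, 18, 20, 15, 19]

arr[0]=1 <= 19: swap with position 0, array becomes [1, 18, 20, 15, 19]
arr[1]=18 <= 19: swap with position 1, array becomes [1, 18, 20, 15, 19]
arr[2]=20 > 19: no swap
arr[3]=15 <= 19: swap with position 2, array becomes [1, 18, 15, 20, 19]

Place pivot at position 3: [1, 18, 15, 19, 20]
Pivot position: 3

After partitioning with pivot 19, the array becomes [1, 18, 15, 19, 20]. The pivot is placed at index 3. All elements to the left of the pivot are <= 19, and all elements to the right are > 19.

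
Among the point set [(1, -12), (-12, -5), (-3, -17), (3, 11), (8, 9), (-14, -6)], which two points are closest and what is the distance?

Computing all pairwise distances among 6 points:

d((1, -12), (-12, -5)) = 14.7648
d((1, -12), (-3, -17)) = 6.4031
d((1, -12), (3, 11)) = 23.0868
d((1, -12), (8, 9)) = 22.1359
d((1, -12), (-14, -6)) = 16.1555
d((-12, -5), (-3, -17)) = 15.0
d((-12, -5), (3, 11)) = 21.9317
d((-12, -5), (8, 9)) = 24.4131
d((-12, -5), (-14, -6)) = 2.2361 <-- minimum
d((-3, -17), (3, 11)) = 28.6356
d((-3, -17), (8, 9)) = 28.2312
d((-3, -17), (-14, -6)) = 15.5563
d((3, 11), (8, 9)) = 5.3852
d((3, 11), (-14, -6)) = 24.0416
d((8, 9), (-14, -6)) = 26.6271

Closest pair: (-12, -5) and (-14, -6) with distance 2.2361

The closest pair is (-12, -5) and (-14, -6) with Euclidean distance 2.2361. For 6 points, brute-force pairwise comparison is shown above. For large n, the divide-and-conquer algorithm (sort by x, recurse on halves, check the dividing strip) achieves O(n log n).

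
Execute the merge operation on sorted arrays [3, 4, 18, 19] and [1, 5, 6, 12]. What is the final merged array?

Merging process:

Compare 3 vs 1: take 1 from right. Merged: [1]
Compare 3 vs 5: take 3 from left. Merged: [1, 3]
Compare 4 vs 5: take 4 from left. Merged: [1, 3, 4]
Compare 18 vs 5: take 5 from right. Merged: [1, 3, 4, 5]
Compare 18 vs 6: take 6 from right. Merged: [1, 3, 4, 5, 6]
Compare 18 vs 12: take 12 from right. Merged: [1, 3, 4, 5, 6, 12]
Append remaining from left: [18, 19]. Merged: [1, 3, 4, 5, 6, 12, 18, 19]

Final merged array: [1, 3, 4, 5, 6, 12, 18, 19]
Total comparisons: 6

The merged array is [1, 3, 4, 5, 6, 12, 18, 19], requiring 6 comparisons. The merge step runs in O(n) time where n is the total number of elements.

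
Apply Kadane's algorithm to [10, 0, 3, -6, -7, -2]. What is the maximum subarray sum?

Using Kadane's algorithm on [10, 0, 3, -6, -7, -2]:

Scanning through the array:
Position 1 (value 0): max_ending_here = 10, max_so_far = 10
Position 2 (value 3): max_ending_here = 13, max_so_far = 13
Position 3 (value -6): max_ending_here = 7, max_so_far = 13
Position 4 (value -7): max_ending_here = 0, max_so_far = 13
Position 5 (value -2): max_ending_here = -2, max_so_far = 13

Maximum subarray: [10, 0, 3]
Maximum sum: 13

The maximum subarray is [10, 0, 3] with sum 13. This subarray runs from index 0 to index 2.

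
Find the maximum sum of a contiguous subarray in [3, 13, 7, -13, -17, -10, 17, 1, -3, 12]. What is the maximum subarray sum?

Using Kadane's algorithm on [3, 13, 7, -13, -17, -10, 17, 1, -3, 12]:

Scanning through the array:
Position 1 (value 13): max_ending_here = 16, max_so_far = 16
Position 2 (value 7): max_ending_here = 23, max_so_far = 23
Position 3 (value -13): max_ending_here = 10, max_so_far = 23
Position 4 (value -17): max_ending_here = -7, max_so_far = 23
Position 5 (value -10): max_ending_here = -10, max_so_far = 23
Position 6 (value 17): max_ending_here = 17, max_so_far = 23
Position 7 (value 1): max_ending_here = 18, max_so_far = 23
Position 8 (value -3): max_ending_here = 15, max_so_far = 23
Position 9 (value 12): max_ending_here = 27, max_so_far = 27

Maximum subarray: [17, 1, -3, 12]
Maximum sum: 27

The maximum subarray is [17, 1, -3, 12] with sum 27. This subarray runs from index 6 to index 9.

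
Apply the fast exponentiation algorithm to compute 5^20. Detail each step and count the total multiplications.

Computing 5^20 by squaring (build up from 5^1; each line after the first costs one multiplication):

5^1 = 5
5^2 = (5^1)^2 = 5^2 = 25
5^4 = (5^2)^2 = 25^2 = 625
5^5 = 5 * 5^4 = 5 * 625 = 3125
5^10 = (5^5)^2 = 3125^2 = 9765625
5^20 = (5^10)^2 = 9765625^2 = 95367431640625

Result: 95367431640625
Multiplications needed: 5 (5 lines after 5^1)

5^20 = 95367431640625. Using exponentiation by squaring, this requires 5 multiplications. The key idea: if the exponent is even, square the half-power; if odd, multiply by the base once.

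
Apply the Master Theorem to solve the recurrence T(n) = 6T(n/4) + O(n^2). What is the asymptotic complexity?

Master Theorem for T(n) = 6T(n/4) + O(n^2):

a = 6, b = 4, c = 2
log_b(a) = log_4(6) = 1.2925

Case 3: c = 2 > log_4(6) = 1.2925
T(n) = O(n^2) = O(n^2)

For T(n) = 6T(n/4) + O(n^2): log_4(6) = 1.2925. This is Case 3 of the Master Theorem (c > log_b(a), work dominated by root), giving O(n^2).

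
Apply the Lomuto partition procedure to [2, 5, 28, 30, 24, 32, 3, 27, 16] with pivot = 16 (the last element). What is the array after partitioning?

Lomuto partition with pivot = 16:

Initial array: [2, 5, 28, 30, 24, 32, 3, 27, 16]

arr[0]=2 <= 16: swap with position 0, array becomes [2, 5, 28, 30, 24, 32, 3, 27, 16]
arr[1]=5 <= 16: swap with position 1, array becomes [2, 5, 28, 30, 24, 32, 3, 27, 16]
arr[2]=28 > 16: no swap
arr[3]=30 > 16: no swap
arr[4]=24 > 16: no swap
arr[5]=32 > 16: no swap
arr[6]=3 <= 16: swap with position 2, array becomes [2, 5, 3, 30, 24, 32, 28, 27, 16]
arr[7]=27 > 16: no swap

Place pivot at position 3: [2, 5, 3, 16, 24, 32, 28, 27, 30]
Pivot position: 3

After partitioning with pivot 16, the array becomes [2, 5, 3, 16, 24, 32, 28, 27, 30]. The pivot is placed at index 3. All elements to the left of the pivot are <= 16, and all elements to the right are > 16.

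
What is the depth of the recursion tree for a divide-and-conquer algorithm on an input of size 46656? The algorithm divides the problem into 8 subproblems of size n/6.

For divide and conquer with division factor 6:

Problem sizes at each level:
Level 0: 46656
Level 1: 7776
Level 2: 1296
Level 3: 216
Level 4: 36
Level 5: 6
Level 6: 1

The root is level 0 and the size-1 base case is level 6 (the tree spans levels 0 through 6, i.e. 7 levels counting the root), so the depth is the number of divisions: log_6(46656) = 6

The recursion tree depth is log_6(46656) = 6. At each level, the problem size is divided by 6, so it takes 6 divisions to reduce to a base case of size 1. The algorithm makes 8 recursive calls at each level.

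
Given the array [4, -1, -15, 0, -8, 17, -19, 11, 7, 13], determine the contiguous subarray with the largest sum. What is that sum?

Using Kadane's algorithm on [4, -1, -15, 0, -8, 17, -19, 11, 7, 13]:

Scanning through the array:
Position 1 (value -1): max_ending_here = 3, max_so_far = 4
Position 2 (value -15): max_ending_here = -12, max_so_far = 4
Position 3 (value 0): max_ending_here = 0, max_so_far = 4
Position 4 (value -8): max_ending_here = -8, max_so_far = 4
Position 5 (value 17): max_ending_here = 17, max_so_far = 17
Position 6 (value -19): max_ending_here = -2, max_so_far = 17
Position 7 (value 11): max_ending_here = 11, max_so_far = 17
Position 8 (value 7): max_ending_here = 18, max_so_far = 18
Position 9 (value 13): max_ending_here = 31, max_so_far = 31

Maximum subarray: [11, 7, 13]
Maximum sum: 31

The maximum subarray is [11, 7, 13] with sum 31. This subarray runs from index 7 to index 9.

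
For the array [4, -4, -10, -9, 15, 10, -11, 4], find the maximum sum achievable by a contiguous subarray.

Using Kadane's algorithm on [4, -4, -10, -9, 15, 10, -11, 4]:

Scanning through the array:
Position 1 (value -4): max_ending_here = 0, max_so_far = 4
Position 2 (value -10): max_ending_here = -10, max_so_far = 4
Position 3 (value -9): max_ending_here = -9, max_so_far = 4
Position 4 (value 15): max_ending_here = 15, max_so_far = 15
Position 5 (value 10): max_ending_here = 25, max_so_far = 25
Position 6 (value -11): max_ending_here = 14, max_so_far = 25
Position 7 (value 4): max_ending_here = 18, max_so_far = 25

Maximum subarray: [15, 10]
Maximum sum: 25

The maximum subarray is [15, 10] with sum 25. This subarray runs from index 4 to index 5.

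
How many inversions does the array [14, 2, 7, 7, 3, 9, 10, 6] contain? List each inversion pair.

Finding inversions in [14, 2, 7, 7, 3, 9, 10, 6]:

(0, 1): arr[0]=14 > arr[1]=2
(0, 2): arr[0]=14 > arr[2]=7
(0, 3): arr[0]=14 > arr[3]=7
(0, 4): arr[0]=14 > arr[4]=3
(0, 5): arr[0]=14 > arr[5]=9
(0, 6): arr[0]=14 > arr[6]=10
(0, 7): arr[0]=14 > arr[7]=6
(2, 4): arr[2]=7 > arr[4]=3
(2, 7): arr[2]=7 > arr[7]=6
(3, 4): arr[3]=7 > arr[4]=3
(3, 7): arr[3]=7 > arr[7]=6
(5, 7): arr[5]=9 > arr[7]=6
(6, 7): arr[6]=10 > arr[7]=6

Total inversions: 13

The array has 13 inversion(s): (0,1), (0,2), (0,3), (0,4), (0,5), (0,6), (0,7), (2,4), (2,7), (3,4), (3,7), (5,7), (6,7). Each pair (i,j) satisfies i < j and arr[i] > arr[j].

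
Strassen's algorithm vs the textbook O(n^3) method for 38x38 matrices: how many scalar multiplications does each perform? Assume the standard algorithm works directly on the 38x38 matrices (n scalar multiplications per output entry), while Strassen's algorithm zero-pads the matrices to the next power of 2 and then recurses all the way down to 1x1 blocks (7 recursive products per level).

Matrix multiplication for 38x38 matrices:

Strassen's algorithm requires power-of-2 dimensions. Pad 38x38 to 64x64 (next power of 2).

Standard algorithm: 38^3 = 54872 multiplications
Strassen's algorithm: 7^(log2(64)) = 7^6 = 117649 multiplications
Difference: 54872 - 117649 = -62777 (Strassen uses MORE here due to padding overhead — for small or just-over-power-of-2 n, padding can outweigh the per-level savings)

Standard: 54872 multiplications (38^3). Strassen: 117649 multiplications (7^6, after padding to 64x64). Strassen reduces 8 recursive multiplications to 7 at each level.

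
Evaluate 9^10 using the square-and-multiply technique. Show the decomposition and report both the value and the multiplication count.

Computing 9^10 by squaring (build up from 9^1; each line after the first costs one multiplication):

9^1 = 9
9^2 = (9^1)^2 = 9^2 = 81
9^4 = (9^2)^2 = 81^2 = 6561
9^5 = 9 * 9^4 = 9 * 6561 = 59049
9^10 = (9^5)^2 = 59049^2 = 3486784401

Result: 3486784401
Multiplications needed: 4 (4 lines after 9^1)

9^10 = 3486784401. Using exponentiation by squaring, this requires 4 multiplications. The key idea: if the exponent is even, square the half-power; if odd, multiply by the base once.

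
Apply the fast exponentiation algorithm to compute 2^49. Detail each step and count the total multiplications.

Computing 2^49 by squaring (build up from 2^1; each line after the first costs one multiplication):

2^1 = 2
2^2 = (2^1)^2 = 2^2 = 4
2^3 = 2 * 2^2 = 2 * 4 = 8
2^6 = (2^3)^2 = 8^2 = 64
2^12 = (2^6)^2 = 64^2 = 4096
2^24 = (2^12)^2 = 4096^2 = 16777216
2^48 = (2^24)^2 = 16777216^2 = 281474976710656
2^49 = 2 * 2^48 = 2 * 281474976710656 = 562949953421312

Result: 562949953421312
Multiplications needed: 7 (7 lines after 2^1)

2^49 = 562949953421312. Using exponentiation by squaring, this requires 7 multiplications. The key idea: if the exponent is even, square the half-power; if odd, multiply by the base once.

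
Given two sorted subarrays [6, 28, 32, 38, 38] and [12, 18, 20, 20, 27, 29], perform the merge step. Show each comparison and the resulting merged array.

Merging process:

Compare 6 vs 12: take 6 from left. Merged: [6]
Compare 28 vs 12: take 12 from right. Merged: [6, 12]
Compare 28 vs 18: take 18 from right. Merged: [6, 12, 18]
Compare 28 vs 20: take 20 from right. Merged: [6, 12, 18, 20]
Compare 28 vs 20: take 20 from right. Merged: [6, 12, 18, 20, 20]
Compare 28 vs 27: take 27 from right. Merged: [6, 12, 18, 20, 20, 27]
Compare 28 vs 29: take 28 from left. Merged: [6, 12, 18, 20, 20, 27, 28]
Compare 32 vs 29: take 29 from right. Merged: [6, 12, 18, 20, 20, 27, 28, 29]
Append remaining from left: [32, 38, 38]. Merged: [6, 12, 18, 20, 20, 27, 28, 29, 32, 38, 38]

Final merged array: [6, 12, 18, 20, 20, 27, 28, 29, 32, 38, 38]
Total comparisons: 8

The merged array is [6, 12, 18, 20, 20, 27, 28, 29, 32, 38, 38], requiring 8 comparisons. The merge step runs in O(n) time where n is the total number of elements.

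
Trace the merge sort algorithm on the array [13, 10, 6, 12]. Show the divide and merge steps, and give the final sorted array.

Merge sort trace:

Split: [13, 10, 6, 12] -> [13, 10] and [6, 12]
  Split: [13, 10] -> [13] and [10]
  Merge: [13] + [10] -> [10, 13]
  Split: [6, 12] -> [6] and [12]
  Merge: [6] + [12] -> [6, 12]
Merge: [10, 13] + [6, 12] -> [6, 10, 12, 13]

Final sorted array: [6, 10, 12, 13]

The merge sort proceeds by recursively splitting the array and merging sorted halves.
After all merges, the sorted array is [6, 10, 12, 13].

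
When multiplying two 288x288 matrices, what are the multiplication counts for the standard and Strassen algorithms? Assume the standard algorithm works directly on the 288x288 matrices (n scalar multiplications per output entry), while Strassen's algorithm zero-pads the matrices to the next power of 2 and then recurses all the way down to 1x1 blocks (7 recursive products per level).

Matrix multiplication for 288x288 matrices:

Strassen's algorithm requires power-of-2 dimensions. Pad 288x288 to 512x512 (next power of 2).

Standard algorithm: 288^3 = 23887872 multiplications
Strassen's algorithm: 7^(log2(512)) = 7^9 = 40353607 multiplications
Difference: 23887872 - 40353607 = -16465735 (Strassen uses MORE here due to padding overhead — for small or just-over-power-of-2 n, padding can outweigh the per-level savings)

Standard: 23887872 multiplications (288^3). Strassen: 40353607 multiplications (7^9, after padding to 512x512). Strassen reduces 8 recursive multiplications to 7 at each level.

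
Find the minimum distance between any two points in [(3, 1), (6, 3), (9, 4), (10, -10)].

Computing all pairwise distances among 4 points:

d((3, 1), (6, 3)) = 3.6056
d((3, 1), (9, 4)) = 6.7082
d((3, 1), (10, -10)) = 13.0384
d((6, 3), (9, 4)) = 3.1623 <-- minimum
d((6, 3), (10, -10)) = 13.6015
d((9, 4), (10, -10)) = 14.0357

Closest pair: (6, 3) and (9, 4) with distance 3.1623

The closest pair is (6, 3) and (9, 4) with Euclidean distance 3.1623. For 4 points, brute-force pairwise comparison is shown above. For large n, the divide-and-conquer algorithm (sort by x, recurse on halves, check the dividing strip) achieves O(n log n).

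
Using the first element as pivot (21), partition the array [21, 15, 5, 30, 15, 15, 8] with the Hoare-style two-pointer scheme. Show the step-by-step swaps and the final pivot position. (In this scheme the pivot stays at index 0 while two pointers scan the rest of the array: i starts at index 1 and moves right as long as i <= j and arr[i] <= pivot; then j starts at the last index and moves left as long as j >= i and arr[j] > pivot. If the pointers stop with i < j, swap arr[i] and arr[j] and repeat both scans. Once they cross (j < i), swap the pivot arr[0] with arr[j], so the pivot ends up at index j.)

Hoare-style two-pointer partition with pivot = 21:

Initial array: [21, 15, 5, 30, 15, 15, 8]

Pointers start at i = 1, j = 6.
i stops at index 3 (arr[3]=30 > 21), j stops at index 6 (arr[6]=8 <= 21): swap arr[3] and arr[6], array becomes [21, 15, 5, 8, 15, 15, 30]
i ends at 6, j ends at 5: the pointers have crossed (j < i), so scanning stops.

Swap pivot arr[0] with arr[5] to place pivot at position 5: [15, 15, 5, 8, 15, 21, 30]
Pivot position: 5

After partitioning with pivot 21, the array becomes [15, 15, 5, 8, 15, 21, 30]. The pivot is placed at index 5. All elements to the left of the pivot are <= 21, and all elements to the right are > 21.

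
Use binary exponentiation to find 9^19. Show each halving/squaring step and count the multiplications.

Computing 9^19 by squaring (build up from 9^1; each line after the first costs one multiplication):

9^1 = 9
9^2 = (9^1)^2 = 9^2 = 81
9^4 = (9^2)^2 = 81^2 = 6561
9^8 = (9^4)^2 = 6561^2 = 43046721
9^9 = 9 * 9^8 = 9 * 43046721 = 387420489
9^18 = (9^9)^2 = 387420489^2 = 150094635296999121
9^19 = 9 * 9^18 = 9 * 150094635296999121 = 1350851717672992089

Result: 1350851717672992089
Multiplications needed: 6 (6 lines after 9^1)

9^19 = 1350851717672992089. Using exponentiation by squaring, this requires 6 multiplications. The key idea: if the exponent is even, square the half-power; if odd, multiply by the base once.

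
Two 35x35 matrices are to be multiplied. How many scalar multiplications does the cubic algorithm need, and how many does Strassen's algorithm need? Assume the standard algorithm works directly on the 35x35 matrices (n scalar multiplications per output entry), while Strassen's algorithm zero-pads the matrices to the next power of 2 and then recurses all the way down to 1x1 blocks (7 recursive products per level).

Matrix multiplication for 35x35 matrices:

Strassen's algorithm requires power-of-2 dimensions. Pad 35x35 to 64x64 (next power of 2).

Standard algorithm: 35^3 = 42875 multiplications
Strassen's algorithm: 7^(log2(64)) = 7^6 = 117649 multiplications
Difference: 42875 - 117649 = -74774 (Strassen uses MORE here due to padding overhead — for small or just-over-power-of-2 n, padding can outweigh the per-level savings)

Standard: 42875 multiplications (35^3). Strassen: 117649 multiplications (7^6, after padding to 64x64). Strassen reduces 8 recursive multiplications to 7 at each level.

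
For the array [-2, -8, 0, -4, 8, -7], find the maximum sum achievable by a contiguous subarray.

Using Kadane's algorithm on [-2, -8, 0, -4, 8, -7]:

Scanning through the array:
Position 1 (value -8): max_ending_here = -8, max_so_far = -2
Position 2 (value 0): max_ending_here = 0, max_so_far = 0
Position 3 (value -4): max_ending_here = -4, max_so_far = 0
Position 4 (value 8): max_ending_here = 8, max_so_far = 8
Position 5 (value -7): max_ending_here = 1, max_so_far = 8

Maximum subarray: [8]
Maximum sum: 8

The maximum subarray is [8] with sum 8. This subarray runs from index 4 to index 4.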